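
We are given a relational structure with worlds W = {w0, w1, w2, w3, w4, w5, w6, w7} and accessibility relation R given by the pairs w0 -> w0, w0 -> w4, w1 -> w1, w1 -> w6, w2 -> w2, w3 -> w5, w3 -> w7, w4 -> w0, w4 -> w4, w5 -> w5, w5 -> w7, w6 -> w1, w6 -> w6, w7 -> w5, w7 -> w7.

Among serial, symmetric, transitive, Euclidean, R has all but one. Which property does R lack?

Serial: yes — every world has a successor (e.g. w0 R w0).
Symmetric: no — w3 R w5 but not w5 R w3.
Transitive: yes — every two-step R-path is closed by a direct edge.
Euclidean: yes — any two successors of a common world are R-related.
Only symmetric fails.

symmetric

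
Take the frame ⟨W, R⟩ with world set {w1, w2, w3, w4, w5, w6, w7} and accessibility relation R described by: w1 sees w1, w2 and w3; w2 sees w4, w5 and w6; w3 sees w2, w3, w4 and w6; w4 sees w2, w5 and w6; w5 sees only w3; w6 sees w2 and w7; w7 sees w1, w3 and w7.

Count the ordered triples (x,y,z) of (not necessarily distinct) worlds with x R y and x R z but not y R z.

30

Enumerating: (w1,w2,w1), (w1,w2,w2), (w1,w2,w3), (w1,w3,w1), (w2,w4,w4), (w2,w5,w4), (w2,w5,w5), (w2,w5,w6), (w2,w6,w4), (w2,w6,w5), (w2,w6,w6), (w3,w2,w2), … and 18 more.
Total: 30.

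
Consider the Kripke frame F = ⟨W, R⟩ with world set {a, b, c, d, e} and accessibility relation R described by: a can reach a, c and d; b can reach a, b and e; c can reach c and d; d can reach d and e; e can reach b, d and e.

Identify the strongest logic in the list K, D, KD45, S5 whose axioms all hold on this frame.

Serial (axiom D): yes — every world has a successor (e.g. a R a).
Euclidean (axiom 5): no — a R d and a R c, but not d R c.
Transitive (axiom 4): no — a R d and d R e, but not a R e.
Reflexive (axiom T): yes — every world is R-related to itself.
So F validates K, D; KD45 would additionally require R to be Euclidean and transitive. The strongest is D.

D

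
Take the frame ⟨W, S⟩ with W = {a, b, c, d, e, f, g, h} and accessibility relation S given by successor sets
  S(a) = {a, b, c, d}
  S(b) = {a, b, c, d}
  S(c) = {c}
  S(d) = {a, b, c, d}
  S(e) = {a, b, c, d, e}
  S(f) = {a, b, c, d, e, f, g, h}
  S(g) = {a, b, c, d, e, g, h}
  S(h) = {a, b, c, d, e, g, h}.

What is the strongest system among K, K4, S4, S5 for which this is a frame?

S4

Transitive (axiom 4): yes — every two-step S-path is closed by a direct edge.
Reflexive (axiom T): yes — every world is S-related to itself.
Euclidean (axiom 5): no — a S c and a S b, but not c S b.
So F validates K, K4, S4; S5 would additionally require S to be Euclidean. The strongest is S4.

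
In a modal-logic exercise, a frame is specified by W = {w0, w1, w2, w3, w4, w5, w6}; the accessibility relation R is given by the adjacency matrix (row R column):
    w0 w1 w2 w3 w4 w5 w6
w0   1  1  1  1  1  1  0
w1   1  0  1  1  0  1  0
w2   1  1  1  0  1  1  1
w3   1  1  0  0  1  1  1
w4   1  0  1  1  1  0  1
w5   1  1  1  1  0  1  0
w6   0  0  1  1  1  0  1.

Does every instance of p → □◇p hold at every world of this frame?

Axiom B corresponds to the accessibility relation being symmetric.
Symmetric: yes — every pair in R has its reverse in R.

Yes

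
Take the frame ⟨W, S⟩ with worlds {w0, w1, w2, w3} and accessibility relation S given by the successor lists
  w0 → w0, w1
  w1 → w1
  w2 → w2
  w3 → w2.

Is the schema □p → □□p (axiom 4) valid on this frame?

Axiom 4 corresponds to the accessibility relation being transitive.
Transitive: yes — every two-step S-path is closed by a direct edge.

Yes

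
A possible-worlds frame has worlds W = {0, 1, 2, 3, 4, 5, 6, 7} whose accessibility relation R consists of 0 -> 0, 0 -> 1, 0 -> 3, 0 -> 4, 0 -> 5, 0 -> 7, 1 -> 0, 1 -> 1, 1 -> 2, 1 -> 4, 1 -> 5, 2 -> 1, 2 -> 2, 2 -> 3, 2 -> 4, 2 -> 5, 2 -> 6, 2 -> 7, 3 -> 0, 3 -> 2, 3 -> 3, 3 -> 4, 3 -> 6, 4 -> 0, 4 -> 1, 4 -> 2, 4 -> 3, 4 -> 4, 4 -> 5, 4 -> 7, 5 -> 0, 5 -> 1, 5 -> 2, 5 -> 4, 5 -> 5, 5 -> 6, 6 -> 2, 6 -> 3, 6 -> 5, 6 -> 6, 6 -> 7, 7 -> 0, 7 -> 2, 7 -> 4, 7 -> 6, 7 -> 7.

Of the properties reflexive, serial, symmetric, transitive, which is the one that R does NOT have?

transitive

Reflexive: yes — every world is R-related to itself.
Serial: yes — every world has a successor (e.g. 0 R 0).
Symmetric: yes — every pair in R has its reverse in R.
Transitive: no — 0 R 1 and 1 R 2, but not 0 R 2.
Only transitive fails.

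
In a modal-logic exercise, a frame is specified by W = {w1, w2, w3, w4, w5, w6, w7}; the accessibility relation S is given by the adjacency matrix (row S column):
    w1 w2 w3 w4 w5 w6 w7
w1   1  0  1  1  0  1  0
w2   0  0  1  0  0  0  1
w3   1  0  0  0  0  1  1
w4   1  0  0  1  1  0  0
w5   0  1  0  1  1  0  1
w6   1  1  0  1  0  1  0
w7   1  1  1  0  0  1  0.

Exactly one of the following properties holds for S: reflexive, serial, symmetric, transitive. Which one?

serial

Reflexive: no — w2 is not related to itself.
Serial: yes — every world has a successor (e.g. w1 S w1).
Symmetric: no — w2 S w3 but not w3 S w2.
Transitive: no — w1 S w3 and w3 S w7, but not w1 S w7.
Only serial holds.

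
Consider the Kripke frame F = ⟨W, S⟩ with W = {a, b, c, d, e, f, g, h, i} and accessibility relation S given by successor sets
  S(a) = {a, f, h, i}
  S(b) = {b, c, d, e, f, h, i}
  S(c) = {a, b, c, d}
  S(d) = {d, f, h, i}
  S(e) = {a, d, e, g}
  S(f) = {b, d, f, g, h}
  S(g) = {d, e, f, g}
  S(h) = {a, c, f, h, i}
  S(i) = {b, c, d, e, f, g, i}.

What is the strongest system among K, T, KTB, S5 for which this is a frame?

T

Reflexive (axiom T): yes — every world is S-related to itself.
Symmetric (axiom B): no — a S f but not f S a.
Euclidean (axiom 5): no — a S f and a S i, but not f S i.
So F validates K, T; KTB would additionally require S to be symmetric. The strongest is T.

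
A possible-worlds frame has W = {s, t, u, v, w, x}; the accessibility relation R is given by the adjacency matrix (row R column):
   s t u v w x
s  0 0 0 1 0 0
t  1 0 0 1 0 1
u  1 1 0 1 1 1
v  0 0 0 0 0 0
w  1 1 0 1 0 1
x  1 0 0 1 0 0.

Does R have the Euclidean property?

Euclidean: no — t R s and t R x, but not s R x.

No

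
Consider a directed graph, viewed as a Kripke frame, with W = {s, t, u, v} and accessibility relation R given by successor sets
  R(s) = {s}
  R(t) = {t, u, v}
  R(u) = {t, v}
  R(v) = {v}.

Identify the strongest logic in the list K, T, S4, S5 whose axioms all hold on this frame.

K

Reflexive (axiom T): no — u is not related to itself.
Transitive (axiom 4): no — u R t and t R u, but not u R u.
Euclidean (axiom 5): no — t R v and t R u, but not v R u.
So F validates K; T would additionally require R to be reflexive. The strongest is K.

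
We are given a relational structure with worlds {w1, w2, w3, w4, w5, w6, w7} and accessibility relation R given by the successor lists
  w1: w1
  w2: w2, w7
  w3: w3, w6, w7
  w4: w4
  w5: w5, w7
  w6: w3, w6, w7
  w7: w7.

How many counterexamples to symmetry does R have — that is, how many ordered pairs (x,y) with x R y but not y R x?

4

Enumerating: (w2,w7), (w3,w7), (w5,w7), (w6,w7).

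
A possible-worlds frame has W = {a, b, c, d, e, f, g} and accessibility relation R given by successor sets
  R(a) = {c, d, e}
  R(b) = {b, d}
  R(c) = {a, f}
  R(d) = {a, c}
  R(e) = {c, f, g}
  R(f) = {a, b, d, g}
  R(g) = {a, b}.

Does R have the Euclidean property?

Euclidean: no — a R c and a R d, but not c R d.

No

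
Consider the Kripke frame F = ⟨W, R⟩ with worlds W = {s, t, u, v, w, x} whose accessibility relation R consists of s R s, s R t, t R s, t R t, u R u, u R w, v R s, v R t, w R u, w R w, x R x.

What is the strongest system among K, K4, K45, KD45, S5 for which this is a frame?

Transitive (axiom 4): yes — every two-step R-path is closed by a direct edge.
Euclidean (axiom 5): yes — any two successors of a common world are R-related.
Serial (axiom D): yes — every world has a successor (e.g. s R s).
Reflexive (axiom T): no — v is not related to itself.
So F validates K, K4, K45, KD45; S5 would additionally require R to be reflexive. The strongest is KD45.

KD45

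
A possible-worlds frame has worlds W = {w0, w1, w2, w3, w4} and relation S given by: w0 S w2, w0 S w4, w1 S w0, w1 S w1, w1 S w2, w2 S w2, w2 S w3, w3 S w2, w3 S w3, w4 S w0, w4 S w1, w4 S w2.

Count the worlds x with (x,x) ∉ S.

2

Enumerating: w0, w4.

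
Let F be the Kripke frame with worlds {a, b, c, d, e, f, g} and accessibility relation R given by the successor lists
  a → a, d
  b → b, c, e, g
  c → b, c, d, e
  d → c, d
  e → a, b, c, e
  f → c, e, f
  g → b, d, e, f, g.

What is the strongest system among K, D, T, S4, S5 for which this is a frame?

T

Serial (axiom D): yes — every world has a successor (e.g. a R a).
Reflexive (axiom T): yes — every world is R-related to itself.
Transitive (axiom 4): no — a R d and d R c, but not a R c.
Euclidean (axiom 5): no — b R c and b R g, but not c R g.
So F validates K, D, T; S4 would additionally require R to be transitive. The strongest is T.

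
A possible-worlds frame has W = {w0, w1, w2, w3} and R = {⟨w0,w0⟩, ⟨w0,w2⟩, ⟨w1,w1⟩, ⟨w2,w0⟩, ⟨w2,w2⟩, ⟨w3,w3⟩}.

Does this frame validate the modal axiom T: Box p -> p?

By correspondence theory, T is valid on a frame iff R is reflexive.
Reflexive: yes — every world is R-related to itself.

Yes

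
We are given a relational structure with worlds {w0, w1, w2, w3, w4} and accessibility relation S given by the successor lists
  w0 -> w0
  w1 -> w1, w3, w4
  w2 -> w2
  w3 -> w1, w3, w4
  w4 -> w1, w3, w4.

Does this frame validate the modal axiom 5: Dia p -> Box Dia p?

The schema 5 characterises exactly the Euclidean frames.
Euclidean: yes — any two successors of a common world are S-related.

Yes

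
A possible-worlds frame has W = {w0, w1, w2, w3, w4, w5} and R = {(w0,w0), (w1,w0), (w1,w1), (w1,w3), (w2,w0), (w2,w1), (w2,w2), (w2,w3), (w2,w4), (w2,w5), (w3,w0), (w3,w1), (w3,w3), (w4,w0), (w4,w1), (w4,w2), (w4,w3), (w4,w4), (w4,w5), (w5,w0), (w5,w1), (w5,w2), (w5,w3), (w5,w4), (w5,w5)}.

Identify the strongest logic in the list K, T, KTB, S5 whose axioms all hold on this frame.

T

Reflexive (axiom T): yes — every world is R-related to itself.
Symmetric (axiom B): no — w1 R w0 but not w0 R w1.
Euclidean (axiom 5): no — w1 R w0 and w1 R w3, but not w0 R w3.
So F validates K, T; KTB would additionally require R to be symmetric. The strongest is T.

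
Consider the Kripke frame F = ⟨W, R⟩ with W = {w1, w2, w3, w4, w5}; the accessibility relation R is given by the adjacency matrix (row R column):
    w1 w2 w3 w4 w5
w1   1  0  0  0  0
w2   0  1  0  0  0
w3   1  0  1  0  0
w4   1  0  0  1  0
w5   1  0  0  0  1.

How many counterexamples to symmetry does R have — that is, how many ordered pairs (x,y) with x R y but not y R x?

Enumerating: (w3,w1), (w4,w1), (w5,w1).

3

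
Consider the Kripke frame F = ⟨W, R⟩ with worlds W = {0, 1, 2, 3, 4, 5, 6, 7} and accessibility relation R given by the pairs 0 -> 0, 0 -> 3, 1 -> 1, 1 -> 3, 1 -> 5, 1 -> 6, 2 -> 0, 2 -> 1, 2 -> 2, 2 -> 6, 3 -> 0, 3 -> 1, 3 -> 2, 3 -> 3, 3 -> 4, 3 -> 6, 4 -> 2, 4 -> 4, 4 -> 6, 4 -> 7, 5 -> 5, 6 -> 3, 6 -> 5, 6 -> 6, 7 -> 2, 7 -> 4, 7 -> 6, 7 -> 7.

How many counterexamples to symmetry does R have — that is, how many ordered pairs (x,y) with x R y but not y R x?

Enumerating: (1,5), (1,6), (2,0), (2,1), (2,6), (3,2), (3,4), (4,2), (4,6), (6,5), (7,2), (7,6).

12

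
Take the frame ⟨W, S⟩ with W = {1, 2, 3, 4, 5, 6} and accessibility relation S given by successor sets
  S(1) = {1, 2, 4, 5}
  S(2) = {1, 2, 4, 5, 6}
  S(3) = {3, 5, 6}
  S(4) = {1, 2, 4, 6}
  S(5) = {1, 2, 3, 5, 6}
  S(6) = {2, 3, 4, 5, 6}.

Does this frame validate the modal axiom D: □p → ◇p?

Yes

By correspondence theory, D is valid on a frame iff S is serial.
Serial: yes — every world has a successor (e.g. 1 S 1).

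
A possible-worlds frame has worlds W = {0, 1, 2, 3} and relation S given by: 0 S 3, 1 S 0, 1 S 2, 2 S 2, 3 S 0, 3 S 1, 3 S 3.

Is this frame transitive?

No

Transitive: no — 0 S 3 and 3 S 1, but not 0 S 1.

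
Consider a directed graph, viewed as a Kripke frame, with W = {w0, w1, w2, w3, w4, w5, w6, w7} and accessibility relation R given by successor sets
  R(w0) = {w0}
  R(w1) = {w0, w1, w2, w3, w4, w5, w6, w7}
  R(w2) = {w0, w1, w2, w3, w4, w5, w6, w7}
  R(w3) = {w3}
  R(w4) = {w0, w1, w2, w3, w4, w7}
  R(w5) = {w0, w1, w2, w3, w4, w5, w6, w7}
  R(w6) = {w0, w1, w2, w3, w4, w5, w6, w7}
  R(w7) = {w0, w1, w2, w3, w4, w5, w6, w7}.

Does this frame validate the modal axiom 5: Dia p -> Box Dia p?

Axiom 5 corresponds to the accessibility relation being Euclidean.
Euclidean: no — w1 R w0 and w1 R w2, but not w0 R w2.

No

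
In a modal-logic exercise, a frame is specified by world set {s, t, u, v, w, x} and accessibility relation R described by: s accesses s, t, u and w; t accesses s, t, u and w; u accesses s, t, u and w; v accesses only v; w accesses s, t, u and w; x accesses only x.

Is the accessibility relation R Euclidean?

Euclidean: yes — any two successors of a common world are R-related.

Yes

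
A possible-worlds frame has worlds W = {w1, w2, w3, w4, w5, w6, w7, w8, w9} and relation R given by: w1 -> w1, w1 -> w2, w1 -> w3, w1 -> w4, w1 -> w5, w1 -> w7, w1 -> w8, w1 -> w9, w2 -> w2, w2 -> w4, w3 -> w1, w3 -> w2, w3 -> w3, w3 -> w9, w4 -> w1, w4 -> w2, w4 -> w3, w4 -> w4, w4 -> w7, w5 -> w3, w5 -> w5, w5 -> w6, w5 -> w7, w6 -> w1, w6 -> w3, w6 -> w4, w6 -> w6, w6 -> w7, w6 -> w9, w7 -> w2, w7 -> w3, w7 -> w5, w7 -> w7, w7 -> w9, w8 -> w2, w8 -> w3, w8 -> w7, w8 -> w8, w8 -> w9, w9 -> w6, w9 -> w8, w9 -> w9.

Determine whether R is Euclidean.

Euclidean: no — w1 R w2 and w1 R w3, but not w2 R w3.

No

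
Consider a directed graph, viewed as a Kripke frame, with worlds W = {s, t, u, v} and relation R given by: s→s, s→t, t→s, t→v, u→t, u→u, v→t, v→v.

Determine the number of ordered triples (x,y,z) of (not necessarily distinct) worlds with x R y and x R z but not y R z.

Enumerating: (s,t,t), (t,s,v), (t,v,s), (u,t,t), (u,t,u), (v,t,t).

6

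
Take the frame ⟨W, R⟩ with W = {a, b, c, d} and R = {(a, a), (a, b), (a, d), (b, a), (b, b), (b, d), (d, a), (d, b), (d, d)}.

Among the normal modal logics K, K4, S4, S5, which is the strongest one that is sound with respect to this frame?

Transitive (axiom 4): yes — every two-step R-path is closed by a direct edge.
Reflexive (axiom T): no — c is not related to itself.
Euclidean (axiom 5): yes — any two successors of a common world are R-related.
So F validates K, K4; S4 would additionally require R to be reflexive. The strongest is K4.

K4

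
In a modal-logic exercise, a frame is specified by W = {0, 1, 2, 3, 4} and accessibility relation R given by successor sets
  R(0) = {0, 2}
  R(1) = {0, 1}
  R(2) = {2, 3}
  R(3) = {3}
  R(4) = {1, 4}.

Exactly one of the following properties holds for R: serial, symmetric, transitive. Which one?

serial

Serial: yes — every world has a successor (e.g. 0 R 0).
Symmetric: no — 0 R 2 but not 2 R 0.
Transitive: no — 0 R 2 and 2 R 3, but not 0 R 3.
Only serial holds.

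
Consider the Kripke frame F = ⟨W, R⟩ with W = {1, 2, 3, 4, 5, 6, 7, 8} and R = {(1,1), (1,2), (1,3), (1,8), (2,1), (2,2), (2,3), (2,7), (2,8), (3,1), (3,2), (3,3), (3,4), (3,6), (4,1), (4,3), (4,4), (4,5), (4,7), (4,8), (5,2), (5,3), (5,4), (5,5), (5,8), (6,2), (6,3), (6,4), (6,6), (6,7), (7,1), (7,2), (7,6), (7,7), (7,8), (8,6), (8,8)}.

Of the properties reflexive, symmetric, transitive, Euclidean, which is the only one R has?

Reflexive: yes — every world is R-related to itself.
Symmetric: no — 1 R 8 but not 8 R 1.
Transitive: no — 1 R 2 and 2 R 7, but not 1 R 7.
Euclidean: no — 1 R 3 and 1 R 8, but not 3 R 8.
Only reflexive holds.

reflexive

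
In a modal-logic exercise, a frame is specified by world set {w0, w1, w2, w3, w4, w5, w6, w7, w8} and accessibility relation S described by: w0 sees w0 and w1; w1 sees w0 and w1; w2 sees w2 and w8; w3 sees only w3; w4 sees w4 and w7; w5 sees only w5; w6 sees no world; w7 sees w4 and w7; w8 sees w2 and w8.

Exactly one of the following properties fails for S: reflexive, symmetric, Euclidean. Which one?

reflexive

Reflexive: no — w6 is not related to itself.
Symmetric: yes — every pair in S has its reverse in S.
Euclidean: yes — any two successors of a common world are S-related.
Only reflexive fails.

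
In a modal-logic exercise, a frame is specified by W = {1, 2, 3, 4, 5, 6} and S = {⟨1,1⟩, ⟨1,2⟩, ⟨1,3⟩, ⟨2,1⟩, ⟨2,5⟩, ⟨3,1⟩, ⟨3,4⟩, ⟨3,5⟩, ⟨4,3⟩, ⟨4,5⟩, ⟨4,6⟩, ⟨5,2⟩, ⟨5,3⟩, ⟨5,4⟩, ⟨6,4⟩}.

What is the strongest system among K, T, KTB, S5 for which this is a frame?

Reflexive (axiom T): no — 2 is not related to itself.
Symmetric (axiom B): yes — every pair in S has its reverse in S.
Euclidean (axiom 5): no — 1 S 2 and 1 S 3, but not 2 S 3.
So F validates K; T would additionally require S to be reflexive. The strongest is K.

K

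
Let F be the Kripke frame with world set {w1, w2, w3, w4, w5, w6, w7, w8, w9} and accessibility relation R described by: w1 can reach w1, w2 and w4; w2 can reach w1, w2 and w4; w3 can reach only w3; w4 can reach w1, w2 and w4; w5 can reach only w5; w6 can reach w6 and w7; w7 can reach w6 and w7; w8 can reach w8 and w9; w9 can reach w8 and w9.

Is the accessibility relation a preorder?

Yes

Reflexive: yes — every world is R-related to itself.
Transitive: yes — every two-step R-path is closed by a direct edge.
So R is a preorder.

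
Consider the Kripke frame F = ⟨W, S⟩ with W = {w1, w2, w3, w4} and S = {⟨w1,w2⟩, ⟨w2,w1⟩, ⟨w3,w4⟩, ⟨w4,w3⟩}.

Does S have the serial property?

Serial: yes — every world has a successor (e.g. w1 S w2).

Yes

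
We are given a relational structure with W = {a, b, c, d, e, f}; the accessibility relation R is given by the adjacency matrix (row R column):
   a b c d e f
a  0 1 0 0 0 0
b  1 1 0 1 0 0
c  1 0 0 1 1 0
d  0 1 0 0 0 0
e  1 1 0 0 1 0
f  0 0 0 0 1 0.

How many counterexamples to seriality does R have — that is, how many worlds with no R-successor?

0

R is serial; there are no such worlds.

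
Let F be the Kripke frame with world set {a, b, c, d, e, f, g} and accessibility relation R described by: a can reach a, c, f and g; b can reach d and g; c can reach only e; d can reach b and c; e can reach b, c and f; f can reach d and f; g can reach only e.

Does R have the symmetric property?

Symmetric: no — a R c but not c R a.

No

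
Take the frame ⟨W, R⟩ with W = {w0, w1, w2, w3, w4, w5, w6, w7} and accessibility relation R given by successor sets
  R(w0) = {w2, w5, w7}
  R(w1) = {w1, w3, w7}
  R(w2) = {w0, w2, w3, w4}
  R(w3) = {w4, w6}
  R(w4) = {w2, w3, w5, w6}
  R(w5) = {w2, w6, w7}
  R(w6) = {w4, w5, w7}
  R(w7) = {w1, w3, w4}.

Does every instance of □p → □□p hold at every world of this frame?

No

The schema 4 characterises exactly the transitive frames.
Transitive: no — w0 R w2 and w2 R w3, but not w0 R w3.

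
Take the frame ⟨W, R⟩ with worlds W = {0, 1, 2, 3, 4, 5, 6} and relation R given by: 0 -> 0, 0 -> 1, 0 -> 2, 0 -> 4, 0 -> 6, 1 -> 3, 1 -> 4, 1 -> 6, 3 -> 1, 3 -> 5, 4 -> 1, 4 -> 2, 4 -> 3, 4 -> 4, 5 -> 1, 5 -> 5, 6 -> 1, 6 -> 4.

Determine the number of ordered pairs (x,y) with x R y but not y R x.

Enumerating: (0,1), (0,2), (0,4), (0,6), (3,5), (4,2), (4,3), (5,1), (6,4).

9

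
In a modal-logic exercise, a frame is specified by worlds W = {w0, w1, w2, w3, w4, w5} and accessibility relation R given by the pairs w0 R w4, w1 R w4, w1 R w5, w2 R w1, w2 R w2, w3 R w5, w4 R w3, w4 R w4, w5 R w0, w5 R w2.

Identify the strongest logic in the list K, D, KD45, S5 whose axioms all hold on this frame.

D

Serial (axiom D): yes — every world has a successor (e.g. w0 R w4).
Euclidean (axiom 5): no — w1 R w4 and w1 R w5, but not w4 R w5.
Transitive (axiom 4): no — w0 R w4 and w4 R w3, but not w0 R w3.
Reflexive (axiom T): no — w0 is not related to itself.
So F validates K, D; KD45 would additionally require R to be Euclidean and transitive. The strongest is D.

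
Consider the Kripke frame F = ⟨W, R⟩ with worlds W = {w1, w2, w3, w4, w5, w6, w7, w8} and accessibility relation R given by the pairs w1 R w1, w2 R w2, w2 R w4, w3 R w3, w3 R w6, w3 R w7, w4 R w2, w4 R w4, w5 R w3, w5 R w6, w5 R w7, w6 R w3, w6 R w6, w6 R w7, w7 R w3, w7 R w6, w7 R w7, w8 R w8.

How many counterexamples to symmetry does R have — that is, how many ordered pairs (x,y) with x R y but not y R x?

3

Enumerating: (w5,w3), (w5,w6), (w5,w7).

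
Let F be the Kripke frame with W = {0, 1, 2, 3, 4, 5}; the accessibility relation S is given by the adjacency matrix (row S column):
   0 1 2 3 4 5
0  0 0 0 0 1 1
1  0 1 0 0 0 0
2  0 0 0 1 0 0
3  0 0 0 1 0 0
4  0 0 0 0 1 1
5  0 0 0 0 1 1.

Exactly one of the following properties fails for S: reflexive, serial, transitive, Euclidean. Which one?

reflexive

Reflexive: no — 0 is not related to itself.
Serial: yes — every world has a successor (e.g. 0 S 4).
Transitive: yes — every two-step S-path is closed by a direct edge.
Euclidean: yes — any two successors of a common world are S-related.
Only reflexive fails.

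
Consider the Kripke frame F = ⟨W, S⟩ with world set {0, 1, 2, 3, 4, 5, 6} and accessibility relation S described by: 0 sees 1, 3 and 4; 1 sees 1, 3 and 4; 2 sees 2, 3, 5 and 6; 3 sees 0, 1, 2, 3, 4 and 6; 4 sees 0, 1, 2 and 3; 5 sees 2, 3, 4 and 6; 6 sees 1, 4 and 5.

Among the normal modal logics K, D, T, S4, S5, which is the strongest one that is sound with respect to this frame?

Serial (axiom D): yes — every world has a successor (e.g. 0 S 1).
Reflexive (axiom T): no — 0 is not related to itself.
Transitive (axiom 4): no — 0 S 3 and 3 S 2, but not 0 S 2.
Euclidean (axiom 5): no — 2 S 3 and 2 S 5, but not 3 S 5.
So F validates K, D; T would additionally require S to be reflexive. The strongest is D.

D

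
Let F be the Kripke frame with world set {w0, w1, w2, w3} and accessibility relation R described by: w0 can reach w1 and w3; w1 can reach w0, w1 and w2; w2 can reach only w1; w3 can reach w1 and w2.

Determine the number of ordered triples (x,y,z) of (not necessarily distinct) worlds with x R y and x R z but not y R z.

7

Enumerating: (w0,w1,w3), (w0,w3,w3), (w1,w0,w0), (w1,w0,w2), (w1,w2,w0), (w1,w2,w2), (w3,w2,w2).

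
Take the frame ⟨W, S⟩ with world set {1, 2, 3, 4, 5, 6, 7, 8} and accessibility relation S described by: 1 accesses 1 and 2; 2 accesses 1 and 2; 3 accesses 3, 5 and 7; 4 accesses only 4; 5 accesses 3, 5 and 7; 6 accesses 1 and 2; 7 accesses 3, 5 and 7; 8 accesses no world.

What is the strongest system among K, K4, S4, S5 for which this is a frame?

K4

Transitive (axiom 4): yes — every two-step S-path is closed by a direct edge.
Reflexive (axiom T): no — 6 is not related to itself.
Euclidean (axiom 5): yes — any two successors of a common world are S-related.
So F validates K, K4; S4 would additionally require S to be reflexive. The strongest is K4.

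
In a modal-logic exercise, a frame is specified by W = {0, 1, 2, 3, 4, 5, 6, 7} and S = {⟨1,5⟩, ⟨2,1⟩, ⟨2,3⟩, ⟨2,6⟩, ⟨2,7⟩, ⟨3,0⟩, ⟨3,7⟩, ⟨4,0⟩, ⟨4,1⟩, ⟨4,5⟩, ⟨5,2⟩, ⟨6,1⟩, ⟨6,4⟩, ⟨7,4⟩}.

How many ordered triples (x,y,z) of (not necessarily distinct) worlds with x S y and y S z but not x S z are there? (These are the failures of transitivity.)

Enumerating: (1,5,2), (2,1,5), (2,3,0), (2,6,4), (2,7,4), (3,7,4), (4,5,2), (5,2,1), (5,2,3), (5,2,6), (5,2,7), (6,1,5), (6,4,0), (6,4,5), (7,4,0), (7,4,1), (7,4,5).

17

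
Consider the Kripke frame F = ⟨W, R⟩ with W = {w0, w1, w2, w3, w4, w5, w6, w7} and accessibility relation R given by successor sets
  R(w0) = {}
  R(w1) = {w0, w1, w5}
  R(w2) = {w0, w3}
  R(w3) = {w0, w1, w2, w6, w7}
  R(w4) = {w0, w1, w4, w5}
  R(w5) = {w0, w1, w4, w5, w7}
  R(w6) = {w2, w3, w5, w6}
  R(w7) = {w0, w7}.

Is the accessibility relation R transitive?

Transitive: no — w1 R w5 and w5 R w4, but not w1 R w4.

No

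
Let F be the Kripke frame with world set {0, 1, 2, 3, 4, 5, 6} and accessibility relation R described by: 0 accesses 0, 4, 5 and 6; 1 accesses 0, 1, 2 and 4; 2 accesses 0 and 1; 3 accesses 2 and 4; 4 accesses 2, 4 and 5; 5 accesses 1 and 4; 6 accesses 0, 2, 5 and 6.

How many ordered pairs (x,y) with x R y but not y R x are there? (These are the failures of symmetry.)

Enumerating: (0,4), (0,5), (1,0), (1,4), (2,0), (3,2), (3,4), (4,2), (5,1), (6,2), (6,5).

11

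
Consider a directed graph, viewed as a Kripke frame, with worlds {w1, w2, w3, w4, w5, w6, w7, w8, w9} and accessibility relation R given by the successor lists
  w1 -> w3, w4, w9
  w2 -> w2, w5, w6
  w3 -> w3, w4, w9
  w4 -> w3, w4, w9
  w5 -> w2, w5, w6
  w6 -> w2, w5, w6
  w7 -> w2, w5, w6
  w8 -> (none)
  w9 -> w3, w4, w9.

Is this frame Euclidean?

Yes

Euclidean: yes — any two successors of a common world are R-related.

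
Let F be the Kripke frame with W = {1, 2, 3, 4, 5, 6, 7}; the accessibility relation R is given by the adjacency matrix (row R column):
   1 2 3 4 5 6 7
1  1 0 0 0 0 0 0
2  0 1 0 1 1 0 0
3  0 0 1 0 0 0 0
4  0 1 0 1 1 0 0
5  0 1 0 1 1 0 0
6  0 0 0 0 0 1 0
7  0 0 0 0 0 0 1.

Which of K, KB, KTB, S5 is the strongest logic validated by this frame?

Symmetric (axiom B): yes — every pair in R has its reverse in R.
Reflexive (axiom T): yes — every world is R-related to itself.
Euclidean (axiom 5): yes — any two successors of a common world are R-related.
So F validates K, KB, KTB, S5. The strongest is S5.

S5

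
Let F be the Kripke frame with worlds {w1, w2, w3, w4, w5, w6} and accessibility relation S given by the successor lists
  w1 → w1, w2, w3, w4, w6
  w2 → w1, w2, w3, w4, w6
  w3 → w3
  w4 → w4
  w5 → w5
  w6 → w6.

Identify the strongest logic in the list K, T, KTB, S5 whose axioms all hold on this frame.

T

Reflexive (axiom T): yes — every world is S-related to itself.
Symmetric (axiom B): no — w1 S w3 but not w3 S w1.
Euclidean (axiom 5): no — w1 S w3 and w1 S w2, but not w3 S w2.
So F validates K, T; KTB would additionally require S to be symmetric. The strongest is T.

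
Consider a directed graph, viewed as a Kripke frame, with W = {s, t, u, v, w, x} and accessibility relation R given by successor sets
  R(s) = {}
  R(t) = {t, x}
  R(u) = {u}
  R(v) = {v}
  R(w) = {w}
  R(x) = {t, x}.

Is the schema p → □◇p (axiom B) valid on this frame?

Yes

Axiom B corresponds to the accessibility relation being symmetric.
Symmetric: yes — every pair in R has its reverse in R.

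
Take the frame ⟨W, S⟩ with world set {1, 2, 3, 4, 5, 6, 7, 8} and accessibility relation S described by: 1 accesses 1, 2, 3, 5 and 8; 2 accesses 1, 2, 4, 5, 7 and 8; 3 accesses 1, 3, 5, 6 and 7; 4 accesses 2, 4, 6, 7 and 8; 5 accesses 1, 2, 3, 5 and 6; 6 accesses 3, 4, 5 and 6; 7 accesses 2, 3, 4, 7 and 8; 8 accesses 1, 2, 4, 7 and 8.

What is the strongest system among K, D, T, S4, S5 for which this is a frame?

Serial (axiom D): yes — every world has a successor (e.g. 1 S 1).
Reflexive (axiom T): yes — every world is S-related to itself.
Transitive (axiom 4): no — 1 S 2 and 2 S 4, but not 1 S 4.
Euclidean (axiom 5): no — 1 S 2 and 1 S 3, but not 2 S 3.
So F validates K, D, T; S4 would additionally require S to be transitive. The strongest is T.

T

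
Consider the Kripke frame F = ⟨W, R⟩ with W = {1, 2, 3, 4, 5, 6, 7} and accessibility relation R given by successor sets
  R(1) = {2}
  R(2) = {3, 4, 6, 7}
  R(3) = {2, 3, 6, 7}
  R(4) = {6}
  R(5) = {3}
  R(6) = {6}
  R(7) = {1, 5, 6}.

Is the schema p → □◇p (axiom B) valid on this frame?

The schema B characterises exactly the symmetric frames.
Symmetric: no — 1 R 2 but not 2 R 1.

No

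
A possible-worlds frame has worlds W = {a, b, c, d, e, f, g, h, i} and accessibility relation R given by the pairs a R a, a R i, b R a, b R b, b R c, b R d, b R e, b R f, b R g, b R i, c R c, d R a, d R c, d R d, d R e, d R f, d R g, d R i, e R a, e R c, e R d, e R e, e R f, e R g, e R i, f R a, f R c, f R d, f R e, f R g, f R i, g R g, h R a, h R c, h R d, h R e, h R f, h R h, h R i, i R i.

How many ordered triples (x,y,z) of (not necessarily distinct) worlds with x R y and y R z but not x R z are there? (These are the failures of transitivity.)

5

Enumerating: (f,d,f), (f,e,f), (h,d,g), (h,e,g), (h,f,g).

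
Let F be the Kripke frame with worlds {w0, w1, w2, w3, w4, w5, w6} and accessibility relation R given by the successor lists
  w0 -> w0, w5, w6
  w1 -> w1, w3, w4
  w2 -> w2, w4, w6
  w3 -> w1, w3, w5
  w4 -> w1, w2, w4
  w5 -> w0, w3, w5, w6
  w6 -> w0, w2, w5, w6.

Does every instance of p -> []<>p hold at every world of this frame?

The schema B characterises exactly the symmetric frames.
Symmetric: yes — every pair in R has its reverse in R.

Yes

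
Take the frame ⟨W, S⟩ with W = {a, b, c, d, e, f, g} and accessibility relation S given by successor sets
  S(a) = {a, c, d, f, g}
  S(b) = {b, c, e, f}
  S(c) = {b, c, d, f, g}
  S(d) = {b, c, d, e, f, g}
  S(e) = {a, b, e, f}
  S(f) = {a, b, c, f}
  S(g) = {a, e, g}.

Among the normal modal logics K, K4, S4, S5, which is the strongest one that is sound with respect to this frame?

K

Transitive (axiom 4): no — a S c and c S b, but not a S b.
Reflexive (axiom T): yes — every world is S-related to itself.
Euclidean (axiom 5): no — a S f and a S d, but not f S d.
So F validates K; K4 would additionally require S to be transitive. The strongest is K.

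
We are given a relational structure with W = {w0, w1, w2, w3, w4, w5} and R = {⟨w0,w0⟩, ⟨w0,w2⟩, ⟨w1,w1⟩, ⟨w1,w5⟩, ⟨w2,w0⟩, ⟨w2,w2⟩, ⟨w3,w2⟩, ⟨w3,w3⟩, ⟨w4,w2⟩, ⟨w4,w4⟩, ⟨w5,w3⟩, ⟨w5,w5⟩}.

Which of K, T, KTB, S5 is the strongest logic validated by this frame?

T

Reflexive (axiom T): yes — every world is R-related to itself.
Symmetric (axiom B): no — w1 R w5 but not w5 R w1.
Euclidean (axiom 5): no — w1 R w5 and w1 R w1, but not w5 R w1.
So F validates K, T; KTB would additionally require R to be symmetric. The strongest is T.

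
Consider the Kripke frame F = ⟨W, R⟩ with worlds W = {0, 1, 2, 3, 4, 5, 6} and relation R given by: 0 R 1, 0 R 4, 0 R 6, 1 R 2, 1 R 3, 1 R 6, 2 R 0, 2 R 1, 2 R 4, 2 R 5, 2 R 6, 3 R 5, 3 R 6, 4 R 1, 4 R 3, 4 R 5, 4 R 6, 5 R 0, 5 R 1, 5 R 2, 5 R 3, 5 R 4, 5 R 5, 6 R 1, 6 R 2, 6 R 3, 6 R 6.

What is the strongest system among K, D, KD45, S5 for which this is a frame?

D

Serial (axiom D): yes — every world has a successor (e.g. 0 R 1).
Euclidean (axiom 5): no — 0 R 1 and 0 R 4, but not 1 R 4.
Transitive (axiom 4): no — 0 R 1 and 1 R 2, but not 0 R 2.
Reflexive (axiom T): no — 0 is not related to itself.
So F validates K, D; KD45 would additionally require R to be Euclidean and transitive. The strongest is D.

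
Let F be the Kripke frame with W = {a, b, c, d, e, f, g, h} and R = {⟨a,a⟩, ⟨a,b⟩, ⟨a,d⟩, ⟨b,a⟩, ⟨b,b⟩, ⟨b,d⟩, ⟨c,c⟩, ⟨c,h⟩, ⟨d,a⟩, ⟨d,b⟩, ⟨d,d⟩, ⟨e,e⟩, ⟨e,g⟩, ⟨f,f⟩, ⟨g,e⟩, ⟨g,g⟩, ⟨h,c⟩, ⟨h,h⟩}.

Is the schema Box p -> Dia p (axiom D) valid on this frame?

By correspondence theory, D is valid on a frame iff R is serial.
Serial: yes — every world has a successor (e.g. a R a).

Yes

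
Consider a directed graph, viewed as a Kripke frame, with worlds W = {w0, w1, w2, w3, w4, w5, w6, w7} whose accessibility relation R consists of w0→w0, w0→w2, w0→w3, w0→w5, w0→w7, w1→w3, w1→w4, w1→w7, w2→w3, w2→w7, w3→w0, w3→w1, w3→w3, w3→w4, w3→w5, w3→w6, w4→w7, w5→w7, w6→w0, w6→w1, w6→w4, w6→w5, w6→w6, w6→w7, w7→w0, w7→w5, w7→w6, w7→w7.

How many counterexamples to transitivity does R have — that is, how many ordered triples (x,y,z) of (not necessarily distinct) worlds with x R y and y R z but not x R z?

Enumerating: (w0,w3,w1), (w0,w3,w4), (w0,w3,w6), (w0,w7,w6), (w1,w3,w0), (w1,w3,w1), (w1,w3,w5), (w1,w3,w6), (w1,w7,w0), (w1,w7,w5), (w1,w7,w6), (w2,w3,w0), … and 26 more.
Total: 38.

38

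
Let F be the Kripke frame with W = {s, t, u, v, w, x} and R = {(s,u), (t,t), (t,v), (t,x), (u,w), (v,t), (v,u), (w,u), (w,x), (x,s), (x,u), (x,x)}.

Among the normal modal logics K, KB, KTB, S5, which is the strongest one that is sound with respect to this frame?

Symmetric (axiom B): no — s R u but not u R s.
Reflexive (axiom T): no — s is not related to itself.
Euclidean (axiom 5): no — t R v and t R x, but not v R x.
So F validates K; KB would additionally require R to be symmetric. The strongest is K.

K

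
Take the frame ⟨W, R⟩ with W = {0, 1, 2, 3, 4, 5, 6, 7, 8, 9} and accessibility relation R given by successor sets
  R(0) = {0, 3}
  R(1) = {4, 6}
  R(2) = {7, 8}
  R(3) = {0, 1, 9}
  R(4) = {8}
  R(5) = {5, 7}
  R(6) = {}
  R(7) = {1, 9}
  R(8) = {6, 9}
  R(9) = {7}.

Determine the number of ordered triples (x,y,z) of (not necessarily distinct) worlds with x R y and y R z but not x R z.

21

Enumerating: (0,3,1), (0,3,9), (1,4,8), (2,7,1), (2,7,9), (2,8,6), (2,8,9), (3,0,3), (3,1,4), (3,1,6), (3,9,7), (4,8,6), … and 9 more.
Total: 21.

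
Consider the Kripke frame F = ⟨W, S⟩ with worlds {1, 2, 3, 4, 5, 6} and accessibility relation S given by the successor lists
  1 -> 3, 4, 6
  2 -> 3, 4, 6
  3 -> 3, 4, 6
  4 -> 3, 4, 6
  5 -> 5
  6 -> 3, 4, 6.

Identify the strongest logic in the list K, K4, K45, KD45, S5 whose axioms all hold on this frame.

Transitive (axiom 4): yes — every two-step S-path is closed by a direct edge.
Euclidean (axiom 5): yes — any two successors of a common world are S-related.
Serial (axiom D): yes — every world has a successor (e.g. 1 S 3).
Reflexive (axiom T): no — 1 is not related to itself.
So F validates K, K4, K45, KD45; S5 would additionally require S to be reflexive. The strongest is KD45.

KD45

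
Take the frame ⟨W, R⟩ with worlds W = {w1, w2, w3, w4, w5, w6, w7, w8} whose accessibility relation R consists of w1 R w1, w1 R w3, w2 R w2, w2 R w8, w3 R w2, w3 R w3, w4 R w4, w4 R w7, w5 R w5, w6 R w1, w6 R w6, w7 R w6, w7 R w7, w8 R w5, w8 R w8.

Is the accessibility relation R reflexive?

Reflexive: yes — every world is R-related to itself.

Yes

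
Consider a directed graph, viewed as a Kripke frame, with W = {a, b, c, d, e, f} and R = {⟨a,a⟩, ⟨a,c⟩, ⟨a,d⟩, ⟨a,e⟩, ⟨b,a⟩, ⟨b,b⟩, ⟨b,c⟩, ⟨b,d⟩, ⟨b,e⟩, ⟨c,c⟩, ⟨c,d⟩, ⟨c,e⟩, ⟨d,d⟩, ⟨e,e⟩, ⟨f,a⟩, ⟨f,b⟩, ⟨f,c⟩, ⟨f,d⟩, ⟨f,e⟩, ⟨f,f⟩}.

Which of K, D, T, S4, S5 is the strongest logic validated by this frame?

Serial (axiom D): yes — every world has a successor (e.g. a R a).
Reflexive (axiom T): yes — every world is R-related to itself.
Transitive (axiom 4): yes — every two-step R-path is closed by a direct edge.
Euclidean (axiom 5): no — a R d and a R c, but not d R c.
So F validates K, D, T, S4; S5 would additionally require R to be Euclidean. The strongest is S4.

S4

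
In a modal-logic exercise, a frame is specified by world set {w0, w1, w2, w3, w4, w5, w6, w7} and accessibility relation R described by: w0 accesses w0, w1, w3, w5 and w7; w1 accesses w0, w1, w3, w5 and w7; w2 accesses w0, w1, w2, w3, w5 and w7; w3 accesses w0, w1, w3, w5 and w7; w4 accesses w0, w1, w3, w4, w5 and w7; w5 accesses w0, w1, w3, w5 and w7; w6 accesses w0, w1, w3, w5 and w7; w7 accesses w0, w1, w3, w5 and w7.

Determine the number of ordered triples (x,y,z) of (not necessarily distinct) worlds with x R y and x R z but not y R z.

10

Enumerating: (w2,w0,w2), (w2,w1,w2), (w2,w3,w2), (w2,w5,w2), (w2,w7,w2), (w4,w0,w4), (w4,w1,w4), (w4,w3,w4), (w4,w5,w4), (w4,w7,w4).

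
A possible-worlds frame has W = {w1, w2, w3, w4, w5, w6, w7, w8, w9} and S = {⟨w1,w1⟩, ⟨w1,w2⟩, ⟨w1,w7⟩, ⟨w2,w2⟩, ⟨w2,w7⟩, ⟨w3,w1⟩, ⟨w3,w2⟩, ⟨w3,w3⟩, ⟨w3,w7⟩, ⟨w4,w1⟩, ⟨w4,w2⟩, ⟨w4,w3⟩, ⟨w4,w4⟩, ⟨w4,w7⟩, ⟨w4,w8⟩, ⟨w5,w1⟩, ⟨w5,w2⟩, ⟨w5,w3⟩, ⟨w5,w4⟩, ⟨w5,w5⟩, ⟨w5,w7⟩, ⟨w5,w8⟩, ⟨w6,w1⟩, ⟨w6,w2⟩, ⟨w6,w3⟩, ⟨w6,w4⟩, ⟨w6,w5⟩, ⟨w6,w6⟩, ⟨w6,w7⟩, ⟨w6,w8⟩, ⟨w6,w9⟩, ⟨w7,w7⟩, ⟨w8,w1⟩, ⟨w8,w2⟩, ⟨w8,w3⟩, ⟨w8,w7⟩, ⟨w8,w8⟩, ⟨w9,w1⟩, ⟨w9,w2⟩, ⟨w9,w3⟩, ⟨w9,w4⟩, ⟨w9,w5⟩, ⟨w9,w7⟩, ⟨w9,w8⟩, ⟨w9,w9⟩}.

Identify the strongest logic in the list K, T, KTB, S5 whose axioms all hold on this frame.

Reflexive (axiom T): yes — every world is S-related to itself.
Symmetric (axiom B): no — w1 S w2 but not w2 S w1.
Euclidean (axiom 5): no — w1 S w7 and w1 S w2, but not w7 S w2.
So F validates K, T; KTB would additionally require S to be symmetric. The strongest is T.

T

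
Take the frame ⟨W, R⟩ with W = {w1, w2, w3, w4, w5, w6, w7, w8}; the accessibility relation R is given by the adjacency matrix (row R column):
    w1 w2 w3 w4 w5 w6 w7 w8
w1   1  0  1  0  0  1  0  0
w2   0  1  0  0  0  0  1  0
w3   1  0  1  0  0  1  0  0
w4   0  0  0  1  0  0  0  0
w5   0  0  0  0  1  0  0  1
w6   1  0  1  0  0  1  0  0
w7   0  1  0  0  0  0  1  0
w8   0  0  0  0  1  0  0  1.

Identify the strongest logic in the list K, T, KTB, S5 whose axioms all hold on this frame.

Reflexive (axiom T): yes — every world is R-related to itself.
Symmetric (axiom B): yes — every pair in R has its reverse in R.
Euclidean (axiom 5): yes — any two successors of a common world are R-related.
So F validates K, T, KTB, S5. The strongest is S5.

S5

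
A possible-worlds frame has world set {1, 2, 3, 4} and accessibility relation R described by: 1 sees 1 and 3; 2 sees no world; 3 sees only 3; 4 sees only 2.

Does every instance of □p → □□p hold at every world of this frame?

Yes

Axiom 4 corresponds to the accessibility relation being transitive.
Transitive: yes — every two-step R-path is closed by a direct edge.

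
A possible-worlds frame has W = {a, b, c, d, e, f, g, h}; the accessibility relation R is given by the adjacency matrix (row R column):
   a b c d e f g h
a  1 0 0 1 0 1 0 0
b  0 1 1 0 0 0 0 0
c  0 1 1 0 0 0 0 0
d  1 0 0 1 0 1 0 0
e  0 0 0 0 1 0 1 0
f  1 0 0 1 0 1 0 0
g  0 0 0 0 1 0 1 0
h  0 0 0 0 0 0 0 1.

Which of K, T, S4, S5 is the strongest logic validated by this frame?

S5

Reflexive (axiom T): yes — every world is R-related to itself.
Transitive (axiom 4): yes — every two-step R-path is closed by a direct edge.
Euclidean (axiom 5): yes — any two successors of a common world are R-related.
So F validates K, T, S4, S5. The strongest is S5.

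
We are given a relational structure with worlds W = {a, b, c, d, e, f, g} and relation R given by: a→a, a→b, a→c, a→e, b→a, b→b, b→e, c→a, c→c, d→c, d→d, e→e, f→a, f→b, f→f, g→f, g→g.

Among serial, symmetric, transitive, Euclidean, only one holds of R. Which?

serial

Serial: yes — every world has a successor (e.g. a R a).
Symmetric: no — a R e but not e R a.
Transitive: no — b R a and a R c, but not b R c.
Euclidean: no — a R b and a R c, but not b R c.
Only serial holds.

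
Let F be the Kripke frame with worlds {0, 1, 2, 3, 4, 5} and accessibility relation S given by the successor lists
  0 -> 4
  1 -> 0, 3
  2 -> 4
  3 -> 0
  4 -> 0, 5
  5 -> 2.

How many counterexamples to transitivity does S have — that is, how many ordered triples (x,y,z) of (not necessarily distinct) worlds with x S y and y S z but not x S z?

Enumerating: (0,4,0), (0,4,5), (1,0,4), (2,4,0), (2,4,5), (3,0,4), (4,0,4), (4,5,2), (5,2,4).

9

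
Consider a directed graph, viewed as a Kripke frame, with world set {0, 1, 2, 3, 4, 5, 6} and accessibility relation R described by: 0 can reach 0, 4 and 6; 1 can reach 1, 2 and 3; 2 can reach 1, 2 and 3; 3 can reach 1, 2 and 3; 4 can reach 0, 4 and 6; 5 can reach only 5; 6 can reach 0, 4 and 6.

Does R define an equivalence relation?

Yes

Reflexive: yes — every world is R-related to itself.
Symmetric: yes — every pair in R has its reverse in R.
Transitive: yes — every two-step R-path is closed by a direct edge.
So R is an equivalence relation.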